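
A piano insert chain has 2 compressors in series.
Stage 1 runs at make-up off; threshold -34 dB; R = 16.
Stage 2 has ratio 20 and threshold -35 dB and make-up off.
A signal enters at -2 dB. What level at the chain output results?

Stage 1: overshoot 32 dB → 32/16 = 2 dB → -32 dB.
Stage 2: 3 dB above -35 dB, reduced 20:1 to 0.15 dB above → -34.85 dB.

-34.85 dB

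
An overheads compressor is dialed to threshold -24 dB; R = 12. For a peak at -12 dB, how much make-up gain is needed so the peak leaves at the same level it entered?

11 dB

Without make-up, output = threshold + overshoot/12 = -24 + 1 = -23 dB.
Gap to target: 11 dB.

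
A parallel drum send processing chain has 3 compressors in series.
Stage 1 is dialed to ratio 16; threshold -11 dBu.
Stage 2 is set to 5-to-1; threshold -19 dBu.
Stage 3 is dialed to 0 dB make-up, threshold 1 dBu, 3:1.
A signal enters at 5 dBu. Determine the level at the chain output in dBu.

-17.2 dBu

Stage 1: 16 dB above -11 dBu, reduced 16:1 to 1 dB above → -10 dBu.
Stage 2: -10 dBu is 9 dB over -19 dBu; at 5:1 that becomes 1.8 dB over, giving -17.2 dBu.
Stage 3: -17.2 dBu is at or below the 1 dBu threshold — no compression; output -17.2 dBu.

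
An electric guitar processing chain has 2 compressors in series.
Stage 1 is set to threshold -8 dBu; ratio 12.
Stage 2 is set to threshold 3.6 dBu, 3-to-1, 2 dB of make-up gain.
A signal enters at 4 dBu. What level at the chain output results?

Stage 1: overshoot 12 dB → 12/12 = 1 dB → -7 dBu.
Stage 2: -7 dBu ≤ 3.6 dBu, so stage 2 doesn't engage; make-up brings it to -5 dBu.

-5 dBu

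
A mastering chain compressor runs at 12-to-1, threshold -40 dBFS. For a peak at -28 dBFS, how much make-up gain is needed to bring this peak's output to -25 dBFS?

The peak compresses to -40 + 12/12 = -39 dBFS.
To reach -25 dBFS requires -25 − (-39) = 14 dB of make-up.

14 dB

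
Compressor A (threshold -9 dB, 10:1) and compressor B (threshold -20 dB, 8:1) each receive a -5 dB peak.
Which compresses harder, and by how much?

B, by 9.525 dB

A: 4 dB over, compressed to 0.4 dB over, so 3.6 dB of GR.
B: 15 dB over, compressed to 1.875 dB over, so 13.125 dB of GR.
B applies 9.525 dB more gain reduction.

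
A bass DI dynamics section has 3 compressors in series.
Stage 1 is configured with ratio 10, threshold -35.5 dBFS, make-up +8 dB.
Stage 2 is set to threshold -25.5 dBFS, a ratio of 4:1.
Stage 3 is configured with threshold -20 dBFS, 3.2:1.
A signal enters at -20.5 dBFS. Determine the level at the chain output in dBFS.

Stage 1: 15 dB above -35.5 dBFS, reduced 10:1 to 1.5 dB above → -34 dBFS; +8 dB make-up → -26 dBFS.
Stage 2: -26 dBFS is at or below the -25.5 dBFS threshold — no compression; output -26 dBFS.
Stage 3: -26 dBFS is at or below the -20 dBFS threshold — no compression; output -26 dBFS.

-26 dBFS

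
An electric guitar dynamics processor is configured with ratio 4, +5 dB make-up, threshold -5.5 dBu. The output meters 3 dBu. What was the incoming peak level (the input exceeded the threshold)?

8.5 dBu

Stripping the +5 dB make-up gives -2 dBu at the gain stage.
That's 3.5 dB above the -5.5 dBu threshold.
Before 4:1 compression the overshoot was 3.5 × 4 = 14 dB, so input = -5.5 + 14 = 8.5 dBu.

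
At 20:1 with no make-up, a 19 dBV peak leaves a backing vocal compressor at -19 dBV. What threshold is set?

-21 dBV

Let T be the threshold. Output overshoot = (input overshoot)/R, so -19 − T = (19 − T)/20.
20·(-19 − T) = 19 − T → 19·T = -380 − 19 = -399.
T = -399/19 = -21 dBV.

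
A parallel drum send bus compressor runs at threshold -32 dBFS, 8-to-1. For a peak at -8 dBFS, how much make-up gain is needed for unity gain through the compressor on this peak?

The peak compresses to -32 + 24/8 = -29 dBFS.
To reach -8 dBFS requires -8 − (-29) = 21 dB of make-up.

21 dB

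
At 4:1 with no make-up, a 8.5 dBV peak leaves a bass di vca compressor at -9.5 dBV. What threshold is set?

Gain reduction = 8.5 − (-9.5) = 18 dB; output overshoot = GR / (R − 1) = 18 / 3 = 6 dB.
Threshold = output − output overshoot = -9.5 − 6 = -15.5 dBV.

-15.5 dBV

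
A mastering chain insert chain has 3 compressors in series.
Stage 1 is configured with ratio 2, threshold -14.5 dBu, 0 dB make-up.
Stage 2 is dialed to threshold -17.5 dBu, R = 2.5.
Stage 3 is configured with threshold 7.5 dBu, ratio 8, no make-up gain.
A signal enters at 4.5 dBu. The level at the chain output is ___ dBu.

-12.5 dBu

Stage 1: overshoot 19 dB → 19/2 = 9.5 dB → -5 dBu.
Stage 2: -5 dBu is 12.5 dB over -17.5 dBu; at 2.5:1 that becomes 5 dB over, giving -12.5 dBu.
Stage 3: below threshold (-12.5 ≤ 7.5); passes unchanged; output -12.5 dBu.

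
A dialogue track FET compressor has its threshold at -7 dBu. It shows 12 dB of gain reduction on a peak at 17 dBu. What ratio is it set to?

2:1

Input overshoot = 17 − (-7) = 24 dB.
Output overshoot = 24 − 12 = 12 dB.
Ratio = input overshoot / output overshoot = 24 / 12 = 2.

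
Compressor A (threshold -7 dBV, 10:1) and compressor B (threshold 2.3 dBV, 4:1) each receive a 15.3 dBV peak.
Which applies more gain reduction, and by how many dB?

A, by 10.32 dB

A: overshoot 22.3 dB → output overshoot 2.23 dB → GR 20.07 dB.
B: overshoot 13 dB → output overshoot 3.25 dB → GR 9.75 dB.
A reduces 10.32 dB more.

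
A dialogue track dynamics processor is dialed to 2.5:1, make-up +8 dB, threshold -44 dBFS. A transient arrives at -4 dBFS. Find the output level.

-20 dBFS

-4 dBFS sits 40 dB over threshold.
2.5:1 compression reduces that to 40/2.5 = 16 dB over.
So the level is -44 + 16 = -28 dBFS; make-up adds 8 dB, giving -20 dBFS.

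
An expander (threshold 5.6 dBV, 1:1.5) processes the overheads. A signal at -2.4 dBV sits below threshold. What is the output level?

-6.4 dBV

Undershoot = 5.6 − (-2.4) = 8 dB.
At 1:1.5, that expands to 12 dB under threshold.
Output = 5.6 − 12 = -6.4 dBV.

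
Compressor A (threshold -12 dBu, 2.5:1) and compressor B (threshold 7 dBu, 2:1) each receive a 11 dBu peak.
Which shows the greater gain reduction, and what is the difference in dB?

A: 23 dB over, compressed to 9.2 dB over, so 13.8 dB of GR.
B: 4 dB over, compressed to 2 dB over, so 2 dB of GR.
Difference: 11.8 dB in favour of A.

A, by 11.8 dB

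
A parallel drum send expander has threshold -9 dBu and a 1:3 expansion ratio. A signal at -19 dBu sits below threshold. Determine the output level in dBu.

The input is 10 dB below the -9 dBu threshold.
A 1:3 expander multiplies undershoot by 3: 10 × 3 = 30 dB below threshold.
Output = -9 − 30 = -39 dBu.

-39 dBu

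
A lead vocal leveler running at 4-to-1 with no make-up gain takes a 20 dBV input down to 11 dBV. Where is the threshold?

8 dBV

Let T be the threshold. Output overshoot = (input overshoot)/R, so 11 − T = (20 − T)/4.
4·(11 − T) = 20 − T → 3·T = 44 − 20 = 24.
T = 24/3 = 8 dBV.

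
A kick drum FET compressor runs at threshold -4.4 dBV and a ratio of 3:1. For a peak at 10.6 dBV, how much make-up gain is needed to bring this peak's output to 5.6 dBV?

The peak compresses to -4.4 + 15/3 = 0.6 dBV.
To reach 5.6 dBV requires 5.6 − 0.6 = 5 dB of make-up.

5 dB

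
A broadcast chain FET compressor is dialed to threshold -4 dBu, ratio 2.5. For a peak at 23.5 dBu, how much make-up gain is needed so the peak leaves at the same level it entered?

The peak compresses to -4 + 27.5/2.5 = 7 dBu.
To reach 23.5 dBu requires 23.5 − 7 = 16.5 dB of make-up.

16.5 dB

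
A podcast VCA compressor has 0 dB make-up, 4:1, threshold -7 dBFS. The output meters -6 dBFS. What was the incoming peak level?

The compressed level sits -6 − (-7) = 1 dB over threshold.
Before 4:1 compression the overshoot was 1 × 4 = 4 dB, so input = -7 + 4 = -3 dBFS.

-3 dBFS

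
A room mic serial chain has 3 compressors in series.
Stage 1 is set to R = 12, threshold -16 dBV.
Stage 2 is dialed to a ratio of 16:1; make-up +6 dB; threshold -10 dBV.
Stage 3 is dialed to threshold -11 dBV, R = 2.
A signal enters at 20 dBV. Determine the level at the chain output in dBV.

Stage 1: 20 dBV is 36 dB over -16 dBV; at 12:1 that becomes 3 dB over, giving -13 dBV.
Stage 2: below threshold (-13 ≤ -10); passes unchanged; make-up brings it to -7 dBV.
Stage 3: -7 dBV is 4 dB over -11 dBV; at 2:1 that becomes 2 dB over, giving -9 dBV.

-9 dBV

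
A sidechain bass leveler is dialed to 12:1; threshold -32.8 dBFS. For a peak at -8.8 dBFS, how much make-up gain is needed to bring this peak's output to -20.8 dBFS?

The peak compresses to -32.8 + 24/12 = -30.8 dBFS.
To reach -20.8 dBFS requires -20.8 − (-30.8) = 10 dB of make-up.

10 dB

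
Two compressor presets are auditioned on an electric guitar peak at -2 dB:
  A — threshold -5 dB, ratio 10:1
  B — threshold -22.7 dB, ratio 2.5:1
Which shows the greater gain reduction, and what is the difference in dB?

B, by 9.72 dB

A: overshoot 3 dB → output overshoot 0.3 dB → GR 2.7 dB.
B: overshoot 20.7 dB → output overshoot 8.28 dB → GR 12.42 dB.
Difference: 9.72 dB in favour of B.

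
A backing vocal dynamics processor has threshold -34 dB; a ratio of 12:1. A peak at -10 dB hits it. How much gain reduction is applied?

Overshoot = -10 − (-34) = 24 dB.
After 12:1 compression the overshoot becomes 24/12 = 2 dB.
GR = overshoot in − overshoot out = 24 − 2 = 22 dB.

22 dB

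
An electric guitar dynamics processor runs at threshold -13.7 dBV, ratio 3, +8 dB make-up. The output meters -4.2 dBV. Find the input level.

-9.2 dBV

Remove make-up: -4.2 − 8 = -12.2 dBV.
That's 1.5 dB above the -13.7 dBV threshold.
Input overshoot = R × output overshoot = 4.5 dB → input = -13.7 + 4.5 = -9.2 dBV.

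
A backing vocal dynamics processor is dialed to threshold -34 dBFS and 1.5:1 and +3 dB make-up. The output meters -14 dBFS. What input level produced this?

-8.5 dBFS

Stripping the +3 dB make-up gives -17 dBFS at the gain stage.
Post-compression overshoot = -17 − (-34) = 17 dB.
Input overshoot = R × output overshoot = 25.5 dB → input = -34 + 25.5 = -8.5 dBFS.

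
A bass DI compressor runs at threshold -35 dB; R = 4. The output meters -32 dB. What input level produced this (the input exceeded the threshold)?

That's 3 dB above the -35 dB threshold.
Before 4:1 compression the overshoot was 3 × 4 = 12 dB, so input = -35 + 12 = -23 dB.

-23 dB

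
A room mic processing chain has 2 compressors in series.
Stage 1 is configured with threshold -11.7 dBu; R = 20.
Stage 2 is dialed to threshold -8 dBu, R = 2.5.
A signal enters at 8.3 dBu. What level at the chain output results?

-10.7 dBu

Stage 1: overshoot 20 dB → 20/20 = 1 dB → -10.7 dBu.
Stage 2: -10.7 dBu is at or below the -8 dBu threshold — no compression; output -10.7 dBu.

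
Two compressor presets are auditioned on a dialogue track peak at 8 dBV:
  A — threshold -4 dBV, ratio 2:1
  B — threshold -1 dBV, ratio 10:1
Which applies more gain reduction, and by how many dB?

A: overshoot 12 dB → output overshoot 6 dB → GR 6 dB.
B: overshoot 9 dB → output overshoot 0.9 dB → GR 8.1 dB.
B applies 2.1 dB more gain reduction.

B, by 2.1 dB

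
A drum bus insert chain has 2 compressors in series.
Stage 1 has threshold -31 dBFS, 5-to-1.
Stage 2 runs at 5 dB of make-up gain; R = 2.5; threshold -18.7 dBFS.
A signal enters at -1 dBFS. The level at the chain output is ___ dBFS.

Stage 1: overshoot 30 dB → 30/5 = 6 dB → -25 dBFS.
Stage 2: -25 dBFS is at or below the -18.7 dBFS threshold — no compression; make-up brings it to -20 dBFS.

-20 dBFS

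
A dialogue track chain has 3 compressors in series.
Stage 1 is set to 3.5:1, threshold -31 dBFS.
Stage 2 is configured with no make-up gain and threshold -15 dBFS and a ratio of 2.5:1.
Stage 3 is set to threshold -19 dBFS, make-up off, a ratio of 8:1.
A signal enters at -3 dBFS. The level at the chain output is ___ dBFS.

-23 dBFS

Stage 1: -3 dBFS is 28 dB over -31 dBFS; at 3.5:1 that becomes 8 dB over, giving -23 dBFS.
Stage 2: -23 dBFS ≤ -15 dBFS, so stage 2 doesn't engage; output -23 dBFS.
Stage 3: -23 dBFS is at or below the -19 dBFS threshold — no compression; output -23 dBFS.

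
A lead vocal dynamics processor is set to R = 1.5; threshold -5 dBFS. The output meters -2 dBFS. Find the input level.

-0.5 dBFS

The compressed level sits -2 − (-5) = 3 dB over threshold.
Before 1.5:1 compression the overshoot was 3 × 1.5 = 4.5 dB, so input = -5 + 4.5 = -0.5 dBFS.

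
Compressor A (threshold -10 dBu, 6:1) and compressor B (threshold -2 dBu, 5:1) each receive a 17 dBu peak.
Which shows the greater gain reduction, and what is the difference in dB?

A: GR = 27 − 27/6 = 22.5 dB.
B: GR = 19 − 19/5 = 15.2 dB.
Difference: 7.3 dB in favour of A.

A, by 7.3 dB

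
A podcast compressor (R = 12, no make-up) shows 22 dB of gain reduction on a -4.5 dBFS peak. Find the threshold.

-28.5 dBFS

Gain reduction = -4.5 − (-26.5) = 22 dB; output overshoot = GR / (R − 1) = 22 / 11 = 2 dB.
Threshold = output − output overshoot = -26.5 − 2 = -28.5 dBFS.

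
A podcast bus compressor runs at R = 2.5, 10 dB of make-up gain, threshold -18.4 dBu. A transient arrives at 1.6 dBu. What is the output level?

The input is 20 dB above the -18.4 dBu threshold.
2.5:1 compression reduces that to 20/2.5 = 8 dB over.
So the level is -18.4 + 8 = -10.4 dBu; make-up adds 10 dB, giving -0.4 dBu.

-0.4 dBu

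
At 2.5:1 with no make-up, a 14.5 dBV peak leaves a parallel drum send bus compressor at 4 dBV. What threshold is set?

-3 dBV

Input is 17.5 dB above T (since output overshoot × R = input overshoot: (4 − T)·2.5 = 14.5 − T gives T = -3 dBV).
Check: -3 + (14.5 − (-3))/2.5 = -3 + 7 = 4 dBV. ✓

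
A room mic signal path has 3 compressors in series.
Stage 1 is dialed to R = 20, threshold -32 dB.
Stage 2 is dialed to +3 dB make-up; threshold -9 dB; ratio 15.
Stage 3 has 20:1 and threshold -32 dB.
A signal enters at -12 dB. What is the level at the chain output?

Stage 1: -12 dB is 20 dB over -32 dB; at 20:1 that becomes 1 dB over, giving -31 dB.
Stage 2: -31 dB is at or below the -9 dB threshold — no compression; make-up brings it to -28 dB.
Stage 3: overshoot 4 dB → 4/20 = 0.2 dB → -31.8 dB.

-31.8 dB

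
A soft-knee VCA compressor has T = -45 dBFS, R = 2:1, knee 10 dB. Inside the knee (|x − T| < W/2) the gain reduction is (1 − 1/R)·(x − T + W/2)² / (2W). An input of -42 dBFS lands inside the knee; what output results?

x − T + W/2 = -42 − (-45) + 5 = 8.
GR = (1 − 1/2) × 8² / 20 = 0.5 × 64 / 20 = 1.6 dB.
Output = -42 − 1.6 = -43.6 dBFS.

-43.6 dBFS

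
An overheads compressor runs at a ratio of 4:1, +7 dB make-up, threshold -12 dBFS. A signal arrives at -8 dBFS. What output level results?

The input is 4 dB above the -12 dBFS threshold.
4:1 compression reduces that to 4/4 = 1 dB over.
That puts the output at -11 dBFS; make-up adds 7 dB, giving -4 dBFS.

-4 dBFS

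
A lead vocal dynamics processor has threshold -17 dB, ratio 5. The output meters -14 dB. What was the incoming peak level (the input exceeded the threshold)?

-2 dB

Post-compression overshoot = -14 − (-17) = 3 dB.
Before 5:1 compression the overshoot was 3 × 5 = 15 dB, so input = -17 + 15 = -2 dB.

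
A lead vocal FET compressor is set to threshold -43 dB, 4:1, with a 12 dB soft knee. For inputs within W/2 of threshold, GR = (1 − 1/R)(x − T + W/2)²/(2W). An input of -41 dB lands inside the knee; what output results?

x − T + W/2 = -41 − (-43) + 6 = 8.
GR = (1 − 1/4) × 8² / 24 = 0.75 × 64 / 24 = 2 dB.
Output = -41 − 2 = -43 dB.

-43 dB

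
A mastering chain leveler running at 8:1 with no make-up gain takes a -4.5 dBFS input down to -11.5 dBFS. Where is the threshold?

-12.5 dBFS

Gain reduction = -4.5 − (-11.5) = 7 dB; output overshoot = GR / (R − 1) = 7 / 7 = 1 dB.
Threshold = output − output overshoot = -11.5 − 1 = -12.5 dBFS.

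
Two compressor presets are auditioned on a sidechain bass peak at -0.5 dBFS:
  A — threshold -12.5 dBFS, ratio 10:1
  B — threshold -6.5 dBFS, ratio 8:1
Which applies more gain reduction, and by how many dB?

A, by 5.55 dB

A: 12 dB over, compressed to 1.2 dB over, so 10.8 dB of GR.
B: 6 dB over, compressed to 0.75 dB over, so 5.25 dB of GR.
A reduces 5.55 dB more.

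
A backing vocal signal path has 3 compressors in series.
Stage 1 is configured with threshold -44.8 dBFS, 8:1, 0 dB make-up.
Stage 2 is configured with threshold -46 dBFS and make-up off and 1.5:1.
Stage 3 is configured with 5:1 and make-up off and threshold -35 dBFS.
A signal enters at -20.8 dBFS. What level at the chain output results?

Stage 1: -20.8 dBFS is 24 dB over -44.8 dBFS; at 8:1 that becomes 3 dB over, giving -41.8 dBFS.
Stage 2: overshoot 4.2 dB → 4.2/1.5 = 2.8 dB → -43.2 dBFS.
Stage 3: -43.2 dBFS ≤ -35 dBFS, so stage 3 doesn't engage; output -43.2 dBFS.

-43.2 dBFS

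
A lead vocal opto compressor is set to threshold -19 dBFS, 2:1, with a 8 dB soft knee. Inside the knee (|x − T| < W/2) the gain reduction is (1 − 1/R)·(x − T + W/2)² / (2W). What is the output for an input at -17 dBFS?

x − T + W/2 = -17 − (-19) + 4 = 6.
GR = (1 − 1/2) × 6² / 16 = 0.5 × 36 / 16 = 1.125 dB.
Output = -17 − 1.125 = -18.125 dBFS.

-18.125 dBFS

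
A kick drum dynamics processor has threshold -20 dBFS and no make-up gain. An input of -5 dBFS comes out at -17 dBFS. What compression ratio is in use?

Input overshoot = -5 − (-20) = 15 dB; output overshoot = -17 − (-20) = 3 dB.
Ratio = 15 / 3 = 5.

5:1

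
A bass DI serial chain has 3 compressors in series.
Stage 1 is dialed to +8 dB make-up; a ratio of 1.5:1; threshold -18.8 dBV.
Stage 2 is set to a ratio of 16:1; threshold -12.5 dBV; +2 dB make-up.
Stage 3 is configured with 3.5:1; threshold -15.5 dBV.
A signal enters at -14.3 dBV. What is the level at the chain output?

Stage 1: 4.5 dB above -18.8 dBV, reduced 1.5:1 to 3 dB above → -15.8 dBV; +8 dB make-up → -7.8 dBV.
Stage 2: overshoot 4.7 dB → 4.7/16 = 0.29375 dB → -12.20625 dBV; +2 dB make-up → -10.20625 dBV.
Stage 3: overshoot 5.29375 dB → 5.29375/3.5 = 1.5125 dB → -13.9875 dBV.

-13.9875 dBV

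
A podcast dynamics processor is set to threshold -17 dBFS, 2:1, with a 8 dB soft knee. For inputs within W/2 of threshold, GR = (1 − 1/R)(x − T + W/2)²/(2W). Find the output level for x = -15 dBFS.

x − T + W/2 = -15 − (-17) + 4 = 6.
GR = (1 − 1/2) × 6² / 16 = 0.5 × 36 / 16 = 1.125 dB.
Output = -15 − 1.125 = -16.125 dBFS.

-16.125 dBFS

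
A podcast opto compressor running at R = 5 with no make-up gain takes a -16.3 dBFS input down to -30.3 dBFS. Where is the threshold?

Input is 17.5 dB above T (since output overshoot × R = input overshoot: (-30.3 − T)·5 = -16.3 − T gives T = -33.8 dBFS).
Check: -33.8 + (-16.3 − (-33.8))/5 = -33.8 + 3.5 = -30.3 dBFS. ✓

-33.8 dBFS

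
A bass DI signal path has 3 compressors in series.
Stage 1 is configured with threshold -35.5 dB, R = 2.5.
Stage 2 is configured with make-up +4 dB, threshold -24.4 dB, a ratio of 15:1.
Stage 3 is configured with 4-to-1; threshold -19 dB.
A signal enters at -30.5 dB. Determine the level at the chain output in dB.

-29.5 dB

Stage 1: 5 dB above -35.5 dB, reduced 2.5:1 to 2 dB above → -33.5 dB.
Stage 2: below threshold (-33.5 ≤ -24.4); passes unchanged; make-up brings it to -29.5 dB.
Stage 3: below threshold (-29.5 ≤ -19); passes unchanged; output -29.5 dB.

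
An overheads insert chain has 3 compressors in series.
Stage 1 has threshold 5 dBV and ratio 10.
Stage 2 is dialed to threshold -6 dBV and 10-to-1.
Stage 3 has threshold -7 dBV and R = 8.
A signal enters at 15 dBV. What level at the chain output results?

-6.725 dBV

Stage 1: 10 dB above 5 dBV, reduced 10:1 to 1 dB above → 6 dBV.
Stage 2: 12 dB above -6 dBV, reduced 10:1 to 1.2 dB above → -4.8 dBV.
Stage 3: 2.2 dB above -7 dBV, reduced 8:1 to 0.275 dB above → -6.725 dBV.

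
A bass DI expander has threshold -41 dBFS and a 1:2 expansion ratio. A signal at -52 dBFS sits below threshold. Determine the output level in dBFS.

-63 dBFS

The input is 11 dB below the -41 dBFS threshold.
A 1:2 expander multiplies undershoot by 2: 11 × 2 = 22 dB below threshold.
Output = -41 − 22 = -63 dBFS.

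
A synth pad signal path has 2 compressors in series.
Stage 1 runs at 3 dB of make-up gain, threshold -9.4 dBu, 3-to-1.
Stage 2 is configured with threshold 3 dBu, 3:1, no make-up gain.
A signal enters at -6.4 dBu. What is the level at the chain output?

Stage 1: -6.4 dBu is 3 dB over -9.4 dBu; at 3:1 that becomes 1 dB over, giving -8.4 dBu; +3 dB make-up → -5.4 dBu.
Stage 2: -5.4 dBu ≤ 3 dBu, so stage 2 doesn't engage; output -5.4 dBu.

-5.4 dBu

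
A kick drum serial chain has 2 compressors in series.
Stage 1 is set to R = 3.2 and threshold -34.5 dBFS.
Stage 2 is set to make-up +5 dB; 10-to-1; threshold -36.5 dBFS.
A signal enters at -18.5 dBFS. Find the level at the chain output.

-30.8 dBFS

Stage 1: 16 dB above -34.5 dBFS, reduced 3.2:1 to 5 dB above → -29.5 dBFS.
Stage 2: overshoot 7 dB → 7/10 = 0.7 dB → -35.8 dBFS; +5 dB make-up → -30.8 dBFS.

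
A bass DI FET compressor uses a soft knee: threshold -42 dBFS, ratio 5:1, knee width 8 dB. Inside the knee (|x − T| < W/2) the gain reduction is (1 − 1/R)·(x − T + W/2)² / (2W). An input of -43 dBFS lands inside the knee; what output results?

-43.45 dBFS

x − T + W/2 = -43 − (-42) + 4 = 3.
GR = (1 − 1/5) × 3² / 16 = 0.8 × 9 / 16 = 0.45 dB.
Output = -43 − 0.45 = -43.45 dBFS.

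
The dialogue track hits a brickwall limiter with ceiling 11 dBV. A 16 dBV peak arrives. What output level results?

11 dBV

The limiter clamps the peak to its 11 dBV ceiling.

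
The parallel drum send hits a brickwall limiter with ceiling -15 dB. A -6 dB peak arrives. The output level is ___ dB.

-15 dB

At ∞:1, everything above -15 dB is held at the ceiling.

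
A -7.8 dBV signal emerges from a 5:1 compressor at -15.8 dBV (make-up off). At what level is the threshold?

-17.8 dBV

Let T be the threshold. Output overshoot = (input overshoot)/R, so -15.8 − T = (-7.8 − T)/5.
5·(-15.8 − T) = -7.8 − T → 4·T = -79 − (-7.8) = -71.2.
T = -71.2/4 = -17.8 dBV.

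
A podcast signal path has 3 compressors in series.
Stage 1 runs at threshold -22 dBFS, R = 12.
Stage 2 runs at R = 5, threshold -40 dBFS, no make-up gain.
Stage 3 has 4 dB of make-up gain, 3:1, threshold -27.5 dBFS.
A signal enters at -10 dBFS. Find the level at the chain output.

-32.2 dBFS

Stage 1: overshoot 12 dB → 12/12 = 1 dB → -21 dBFS.
Stage 2: overshoot 19 dB → 19/5 = 3.8 dB → -36.2 dBFS.
Stage 3: -36.2 dBFS ≤ -27.5 dBFS, so stage 3 doesn't engage; make-up brings it to -32.2 dBFS.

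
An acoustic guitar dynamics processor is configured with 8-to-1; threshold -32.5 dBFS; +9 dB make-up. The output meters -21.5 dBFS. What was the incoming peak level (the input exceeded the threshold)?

-16.5 dBFS

Remove make-up: -21.5 − 9 = -30.5 dBFS.
That's 2 dB above the -32.5 dBFS threshold.
Undo the ratio: input overshoot = 2 × 8 = 16 dB, giving input = -16.5 dBFS.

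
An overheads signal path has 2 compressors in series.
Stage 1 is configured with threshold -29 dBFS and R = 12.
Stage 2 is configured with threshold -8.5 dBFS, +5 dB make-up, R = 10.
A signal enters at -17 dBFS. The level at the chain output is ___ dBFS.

Stage 1: -17 dBFS is 12 dB over -29 dBFS; at 12:1 that becomes 1 dB over, giving -28 dBFS.
Stage 2: -28 dBFS ≤ -8.5 dBFS, so stage 2 doesn't engage; make-up brings it to -23 dBFS.

-23 dBFS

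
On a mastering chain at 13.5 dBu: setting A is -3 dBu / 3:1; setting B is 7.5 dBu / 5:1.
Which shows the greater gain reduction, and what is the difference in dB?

A, by 6.2 dB

A: overshoot 16.5 dB → output overshoot 5.5 dB → GR 11 dB.
B: overshoot 6 dB → output overshoot 1.2 dB → GR 4.8 dB.
A reduces 6.2 dB more.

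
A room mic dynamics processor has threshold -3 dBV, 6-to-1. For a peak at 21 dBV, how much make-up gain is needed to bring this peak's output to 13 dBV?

12 dB

Without make-up, output = threshold + overshoot/6 = -3 + 4 = 1 dBV.
Gap to target: 12 dB.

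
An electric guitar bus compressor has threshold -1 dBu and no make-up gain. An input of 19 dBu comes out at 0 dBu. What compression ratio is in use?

20:1

Input overshoot = 19 − (-1) = 20 dB; output overshoot = 0 − (-1) = 1 dB.
Ratio = 20 / 1 = 20.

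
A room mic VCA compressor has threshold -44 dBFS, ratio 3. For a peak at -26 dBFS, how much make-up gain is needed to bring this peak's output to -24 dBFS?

The peak compresses to -44 + 18/3 = -38 dBFS.
To reach -24 dBFS requires -24 − (-38) = 14 dB of make-up.

14 dB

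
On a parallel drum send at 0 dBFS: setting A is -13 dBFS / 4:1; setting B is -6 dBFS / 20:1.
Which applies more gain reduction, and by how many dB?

A: overshoot 13 dB → output overshoot 3.25 dB → GR 9.75 dB.
B: overshoot 6 dB → output overshoot 0.3 dB → GR 5.7 dB.
A reduces 4.05 dB more.

A, by 4.05 dB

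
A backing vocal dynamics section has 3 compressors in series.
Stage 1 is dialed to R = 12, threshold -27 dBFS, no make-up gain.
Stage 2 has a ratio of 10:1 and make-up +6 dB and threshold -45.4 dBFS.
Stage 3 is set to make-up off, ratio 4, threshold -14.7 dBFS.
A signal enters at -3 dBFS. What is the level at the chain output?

-37.36 dBFS

Stage 1: overshoot 24 dB → 24/12 = 2 dB → -25 dBFS.
Stage 2: 20.4 dB above -45.4 dBFS, reduced 10:1 to 2.04 dB above → -43.36 dBFS; +6 dB make-up → -37.36 dBFS.
Stage 3: below threshold (-37.36 ≤ -14.7); passes unchanged; output -37.36 dBFS.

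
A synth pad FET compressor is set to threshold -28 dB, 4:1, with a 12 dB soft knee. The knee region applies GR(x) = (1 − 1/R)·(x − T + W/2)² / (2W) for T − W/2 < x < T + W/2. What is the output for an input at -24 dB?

-27.125 dB

x − T + W/2 = -24 − (-28) + 6 = 10.
GR = (1 − 1/4) × 10² / 24 = 0.75 × 100 / 24 = 3.125 dB.
Output = -24 − 3.125 = -27.125 dB.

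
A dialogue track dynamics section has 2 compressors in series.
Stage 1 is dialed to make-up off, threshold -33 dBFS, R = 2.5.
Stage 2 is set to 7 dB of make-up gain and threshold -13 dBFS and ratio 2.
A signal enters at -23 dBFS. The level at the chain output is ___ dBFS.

-22 dBFS

Stage 1: overshoot 10 dB → 10/2.5 = 4 dB → -29 dBFS.
Stage 2: -29 dBFS ≤ -13 dBFS, so stage 2 doesn't engage; make-up brings it to -22 dBFS.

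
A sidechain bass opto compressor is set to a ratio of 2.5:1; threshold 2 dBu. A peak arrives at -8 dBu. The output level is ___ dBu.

-8 dBu

-8 dBu is 10 dB below the 2 dBu threshold, so no gain reduction is applied.
Output = input = -8 dBu.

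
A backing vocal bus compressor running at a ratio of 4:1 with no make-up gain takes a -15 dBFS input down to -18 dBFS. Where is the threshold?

-19 dBFS

Input is 4 dB above T (since output overshoot × R = input overshoot: (-18 − T)·4 = -15 − T gives T = -19 dBFS).
Check: -19 + (-15 − (-19))/4 = -19 + 1 = -18 dBFS. ✓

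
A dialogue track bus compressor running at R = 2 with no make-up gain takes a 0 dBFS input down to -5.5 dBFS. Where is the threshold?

-11 dBFS

Let T be the threshold. Output overshoot = (input overshoot)/R, so -5.5 − T = (0 − T)/2.
2·(-5.5 − T) = 0 − T → 1·T = -11 − 0 = -11.
T = -11/1 = -11 dBFS.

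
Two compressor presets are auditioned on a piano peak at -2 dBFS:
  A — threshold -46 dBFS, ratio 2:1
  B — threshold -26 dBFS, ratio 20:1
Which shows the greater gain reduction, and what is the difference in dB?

A: overshoot 44 dB → output overshoot 22 dB → GR 22 dB.
B: overshoot 24 dB → output overshoot 1.2 dB → GR 22.8 dB.
B applies 0.8 dB more gain reduction.

B, by 0.8 dB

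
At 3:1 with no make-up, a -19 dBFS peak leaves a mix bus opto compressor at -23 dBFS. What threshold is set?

Let T be the threshold. Output overshoot = (input overshoot)/R, so -23 − T = (-19 − T)/3.
3·(-23 − T) = -19 − T → 2·T = -69 − (-19) = -50.
T = -50/2 = -25 dBFS.

-25 dBFS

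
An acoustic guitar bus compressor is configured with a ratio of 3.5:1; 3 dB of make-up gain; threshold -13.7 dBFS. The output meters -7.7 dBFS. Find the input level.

-3.2 dBFS

Remove make-up: -7.7 − 3 = -10.7 dBFS.
That's 3 dB above the -13.7 dBFS threshold.
Before 3.5:1 compression the overshoot was 3 × 3.5 = 10.5 dB, so input = -13.7 + 10.5 = -3.2 dBFS.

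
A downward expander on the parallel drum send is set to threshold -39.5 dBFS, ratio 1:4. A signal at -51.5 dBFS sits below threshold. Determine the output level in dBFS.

Undershoot = (-39.5) − (-51.5) = 12 dB.
At 1:4, that expands to 48 dB under threshold.
Output = -39.5 − 48 = -87.5 dBFS.

-87.5 dBFS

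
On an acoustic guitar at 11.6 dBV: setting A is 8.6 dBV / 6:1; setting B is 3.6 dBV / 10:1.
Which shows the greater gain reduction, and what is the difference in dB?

B, by 4.7 dB

A: overshoot 3 dB → output overshoot 0.5 dB → GR 2.5 dB.
B: overshoot 8 dB → output overshoot 0.8 dB → GR 7.2 dB.
Difference: 4.7 dB in favour of B.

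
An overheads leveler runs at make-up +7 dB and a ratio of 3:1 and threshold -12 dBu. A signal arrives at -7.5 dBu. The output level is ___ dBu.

The input is 4.5 dB above the -12 dBu threshold.
The 4.5 dB excess becomes 1.5 dB after 3:1 reduction.
So the level is -12 + 1.5 = -10.5 dBu; make-up adds 7 dB, giving -3.5 dBu.

-3.5 dBu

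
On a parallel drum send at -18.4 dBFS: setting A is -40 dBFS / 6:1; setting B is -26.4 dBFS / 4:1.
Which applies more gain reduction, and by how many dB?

A: GR = 21.6 − 21.6/6 = 18 dB.
B: GR = 8 − 8/4 = 6 dB.
A applies 12 dB more gain reduction.

A, by 12 dB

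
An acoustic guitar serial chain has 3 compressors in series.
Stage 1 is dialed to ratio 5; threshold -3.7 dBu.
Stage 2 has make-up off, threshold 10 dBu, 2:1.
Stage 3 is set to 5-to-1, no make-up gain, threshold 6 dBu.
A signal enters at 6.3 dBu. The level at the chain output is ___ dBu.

Stage 1: 6.3 dBu is 10 dB over -3.7 dBu; at 5:1 that becomes 2 dB over, giving -1.7 dBu.
Stage 2: -1.7 dBu ≤ 10 dBu, so stage 2 doesn't engage; output -1.7 dBu.
Stage 3: -1.7 dBu is at or below the 6 dBu threshold — no compression; output -1.7 dBu.

-1.7 dBu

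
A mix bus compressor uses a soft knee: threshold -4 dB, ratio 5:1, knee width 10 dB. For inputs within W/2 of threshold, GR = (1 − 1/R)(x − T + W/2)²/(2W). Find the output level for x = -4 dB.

x − T + W/2 = -4 − (-4) + 5 = 5.
GR = (1 − 1/5) × 5² / 20 = 0.8 × 25 / 20 = 1 dB.
Output = -4 − 1 = -5 dB.

-5 dB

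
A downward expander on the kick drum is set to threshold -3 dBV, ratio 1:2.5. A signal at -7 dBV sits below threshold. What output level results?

-13 dBV

Undershoot = (-3) − (-7) = 4 dB.
At 1:2.5, that expands to 10 dB under threshold.
Output = -3 − 10 = -13 dBV.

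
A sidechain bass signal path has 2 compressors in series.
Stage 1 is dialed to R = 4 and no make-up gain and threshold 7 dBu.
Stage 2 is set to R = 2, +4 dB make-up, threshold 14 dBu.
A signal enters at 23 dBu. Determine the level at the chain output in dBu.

15 dBu

Stage 1: 16 dB above 7 dBu, reduced 4:1 to 4 dB above → 11 dBu.
Stage 2: 11 dBu ≤ 14 dBu, so stage 2 doesn't engage; make-up brings it to 15 dBu.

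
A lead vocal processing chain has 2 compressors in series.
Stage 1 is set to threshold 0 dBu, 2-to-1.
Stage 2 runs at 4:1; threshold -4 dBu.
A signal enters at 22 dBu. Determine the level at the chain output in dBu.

-0.25 dBu

Stage 1: 22 dB above 0 dBu, reduced 2:1 to 11 dB above → 11 dBu.
Stage 2: 11 dBu is 15 dB over -4 dBu; at 4:1 that becomes 3.75 dB over, giving -0.25 dBu.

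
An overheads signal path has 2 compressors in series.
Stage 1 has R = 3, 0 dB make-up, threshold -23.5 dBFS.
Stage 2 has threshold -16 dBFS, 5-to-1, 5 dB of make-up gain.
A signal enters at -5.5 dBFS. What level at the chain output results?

-12.5 dBFS

Stage 1: overshoot 18 dB → 18/3 = 6 dB → -17.5 dBFS.
Stage 2: below threshold (-17.5 ≤ -16); passes unchanged; make-up brings it to -12.5 dBFS.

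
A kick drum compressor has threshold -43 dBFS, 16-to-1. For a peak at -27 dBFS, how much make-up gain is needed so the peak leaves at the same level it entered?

15 dB

Overshoot 16 dB → 16/16 = 1 dB after compression, so the compressed level is -43 + 1 = -42 dBFS.
Make-up = target − compressed = -27 − (-42) = 15 dB.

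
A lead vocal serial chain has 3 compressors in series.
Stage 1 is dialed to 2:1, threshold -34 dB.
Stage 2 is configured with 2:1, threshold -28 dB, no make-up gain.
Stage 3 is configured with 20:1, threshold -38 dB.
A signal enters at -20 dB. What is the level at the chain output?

-37.475 dB

Stage 1: overshoot 14 dB → 14/2 = 7 dB → -27 dB.
Stage 2: -27 dB is 1 dB over -28 dB; at 2:1 that becomes 0.5 dB over, giving -27.5 dB.
Stage 3: -27.5 dB is 10.5 dB over -38 dB; at 20:1 that becomes 0.525 dB over, giving -37.475 dB.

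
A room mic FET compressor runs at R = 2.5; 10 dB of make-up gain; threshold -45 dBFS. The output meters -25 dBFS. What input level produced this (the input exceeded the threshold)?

-20 dBFS

Stripping the +10 dB make-up gives -35 dBFS at the gain stage.
The compressed level sits -35 − (-45) = 10 dB over threshold.
Undo the ratio: input overshoot = 10 × 2.5 = 25 dB, giving input = -20 dBFS.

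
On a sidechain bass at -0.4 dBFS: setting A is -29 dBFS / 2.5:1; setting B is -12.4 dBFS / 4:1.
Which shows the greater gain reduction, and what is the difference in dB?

A: overshoot 28.6 dB → output overshoot 11.44 dB → GR 17.16 dB.
B: overshoot 12 dB → output overshoot 3 dB → GR 9 dB.
A applies 8.16 dB more gain reduction.

A, by 8.16 dB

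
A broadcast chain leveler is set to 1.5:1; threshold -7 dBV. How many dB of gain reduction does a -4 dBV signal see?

The signal is 3 dB above threshold.
At 1.5:1, output sits 3/1.5 = 2 dB above threshold.
GR = overshoot in − overshoot out = 3 − 2 = 1 dB.

1 dB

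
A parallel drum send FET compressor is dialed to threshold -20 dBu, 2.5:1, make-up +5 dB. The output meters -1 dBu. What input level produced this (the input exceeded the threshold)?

15 dBu

Stripping the +5 dB make-up gives -6 dBu at the gain stage.
The compressed level sits -6 − (-20) = 14 dB over threshold.
Undo the ratio: input overshoot = 14 × 2.5 = 35 dB, giving input = 15 dBu.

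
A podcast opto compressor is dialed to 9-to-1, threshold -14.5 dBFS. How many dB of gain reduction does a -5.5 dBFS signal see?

Overshoot = -5.5 − (-14.5) = 9 dB.
A 9:1 ratio leaves 1 dB of that excess.
GR = overshoot in − overshoot out = 9 − 1 = 8 dB.

8 dB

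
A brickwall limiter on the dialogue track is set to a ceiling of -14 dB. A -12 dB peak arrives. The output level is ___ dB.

-14 dB

A brickwall limiter is an ∞:1 compressor: any input above the ceiling is clamped to -14 dB.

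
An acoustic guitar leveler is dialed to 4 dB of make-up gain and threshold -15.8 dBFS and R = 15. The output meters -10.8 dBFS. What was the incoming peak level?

Before make-up, the level was -10.8 − 4 = -14.8 dBFS.
That's 1 dB above the -15.8 dBFS threshold.
Undo the ratio: input overshoot = 1 × 15 = 15 dB, giving input = -0.8 dBFS.

-0.8 dBFS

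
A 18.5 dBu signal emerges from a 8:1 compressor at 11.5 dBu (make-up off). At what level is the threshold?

Let T be the threshold. Output overshoot = (input overshoot)/R, so 11.5 − T = (18.5 − T)/8.
8·(11.5 − T) = 18.5 − T → 7·T = 92 − 18.5 = 73.5.
T = 73.5/7 = 10.5 dBu.

10.5 dBu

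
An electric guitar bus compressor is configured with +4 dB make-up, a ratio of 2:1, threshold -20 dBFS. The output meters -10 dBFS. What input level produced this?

Before make-up, the level was -10 − 4 = -14 dBFS.
The compressed level sits -14 − (-20) = 6 dB over threshold.
Undo the ratio: input overshoot = 6 × 2 = 12 dB, giving input = -8 dBFS.

-8 dBFS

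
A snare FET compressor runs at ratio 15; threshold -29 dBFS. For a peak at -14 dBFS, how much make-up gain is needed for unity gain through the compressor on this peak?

Without make-up, output = threshold + overshoot/15 = -29 + 1 = -28 dBFS.
Gap to target: 14 dB.

14 dB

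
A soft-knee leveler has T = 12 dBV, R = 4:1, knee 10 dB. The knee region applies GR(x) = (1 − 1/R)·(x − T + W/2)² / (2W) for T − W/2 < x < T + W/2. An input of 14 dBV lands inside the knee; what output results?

12.1625 dBV

x − T + W/2 = 14 − 12 + 5 = 7.
GR = (1 − 1/4) × 7² / 20 = 0.75 × 49 / 20 = 1.8375 dB.
Output = 14 − 1.8375 = 12.1625 dBV.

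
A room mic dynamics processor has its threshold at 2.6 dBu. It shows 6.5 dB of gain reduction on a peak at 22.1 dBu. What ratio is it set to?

Input overshoot = 22.1 − 2.6 = 19.5 dB.
Output overshoot = 19.5 − 6.5 = 13 dB.
Ratio = input overshoot / output overshoot = 19.5 / 13 = 1.5.

1.5:1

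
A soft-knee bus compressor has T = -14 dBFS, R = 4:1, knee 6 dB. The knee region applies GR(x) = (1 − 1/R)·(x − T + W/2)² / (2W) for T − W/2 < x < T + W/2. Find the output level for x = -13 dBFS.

x − T + W/2 = -13 − (-14) + 3 = 4.
GR = (1 − 1/4) × 4² / 12 = 0.75 × 16 / 12 = 1 dB.
Output = -13 − 1 = -14 dBFS.

-14 dBFS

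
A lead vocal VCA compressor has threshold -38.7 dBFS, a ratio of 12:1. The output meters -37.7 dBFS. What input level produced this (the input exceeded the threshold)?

-26.7 dBFS

That's 1 dB above the -38.7 dBFS threshold.
Before 12:1 compression the overshoot was 1 × 12 = 12 dB, so input = -38.7 + 12 = -26.7 dBFS.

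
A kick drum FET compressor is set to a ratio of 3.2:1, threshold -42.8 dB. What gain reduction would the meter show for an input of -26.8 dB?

11 dB

-26.8 dB exceeds the threshold by 16 dB.
A 3.2:1 ratio leaves 5 dB of that excess.
So the signal is attenuated by 16 − 5 = 11 dB.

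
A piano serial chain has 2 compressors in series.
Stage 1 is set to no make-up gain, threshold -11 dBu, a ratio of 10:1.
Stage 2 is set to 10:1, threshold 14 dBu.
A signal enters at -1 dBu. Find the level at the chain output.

Stage 1: overshoot 10 dB → 10/10 = 1 dB → -10 dBu.
Stage 2: below threshold (-10 ≤ 14); passes unchanged; output -10 dBu.

-10 dBu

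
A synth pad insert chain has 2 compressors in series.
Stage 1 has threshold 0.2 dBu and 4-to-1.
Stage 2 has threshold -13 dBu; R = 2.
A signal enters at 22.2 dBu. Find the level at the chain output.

Stage 1: 22.2 dBu is 22 dB over 0.2 dBu; at 4:1 that becomes 5.5 dB over, giving 5.7 dBu.
Stage 2: 5.7 dBu is 18.7 dB over -13 dBu; at 2:1 that becomes 9.35 dB over, giving -3.65 dBu.

-3.65 dBu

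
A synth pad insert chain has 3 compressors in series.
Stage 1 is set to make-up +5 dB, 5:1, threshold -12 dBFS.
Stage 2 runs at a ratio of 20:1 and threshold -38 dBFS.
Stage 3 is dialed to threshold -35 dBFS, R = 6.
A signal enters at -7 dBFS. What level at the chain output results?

Stage 1: overshoot 5 dB → 5/5 = 1 dB → -11 dBFS; +5 dB make-up → -6 dBFS.
Stage 2: 32 dB above -38 dBFS, reduced 20:1 to 1.6 dB above → -36.4 dBFS.
Stage 3: -36.4 dBFS is at or below the -35 dBFS threshold — no compression; output -36.4 dBFS.

-36.4 dBFS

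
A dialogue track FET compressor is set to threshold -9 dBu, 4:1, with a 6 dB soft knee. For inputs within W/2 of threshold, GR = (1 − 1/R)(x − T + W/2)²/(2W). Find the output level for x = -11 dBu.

x − T + W/2 = -11 − (-9) + 3 = 1.
GR = (1 − 1/4) × 1² / 12 = 0.75 × 1 / 12 = 0.0625 dB.
Output = -11 − 0.0625 = -11.0625 dBu.

-11.0625 dBu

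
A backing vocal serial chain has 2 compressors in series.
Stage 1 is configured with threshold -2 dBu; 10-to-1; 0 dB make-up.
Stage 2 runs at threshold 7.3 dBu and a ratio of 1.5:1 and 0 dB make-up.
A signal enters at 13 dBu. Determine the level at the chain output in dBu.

Stage 1: 15 dB above -2 dBu, reduced 10:1 to 1.5 dB above → -0.5 dBu.
Stage 2: -0.5 dBu ≤ 7.3 dBu, so stage 2 doesn't engage; output -0.5 dBu.

-0.5 dBu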